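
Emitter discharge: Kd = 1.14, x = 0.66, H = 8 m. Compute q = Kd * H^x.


q = Kd * H^x = 1.14 * 8^0.66 = 1.14 * 3.944931

4.4972 L/h


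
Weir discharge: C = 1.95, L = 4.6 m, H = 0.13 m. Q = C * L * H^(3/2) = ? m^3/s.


Q = C * L * H^(3/2) = 1.95 * 4.6 * 0.13^1.5 = 1.95 * 4.6 * 0.046872

0.4204 m^3/s


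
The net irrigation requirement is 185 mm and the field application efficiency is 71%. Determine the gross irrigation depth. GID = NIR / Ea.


Ea = 71% = 0.71
GID = NIR / Ea = 185 / 0.71 = 260.5634 mm

260.5634 mm


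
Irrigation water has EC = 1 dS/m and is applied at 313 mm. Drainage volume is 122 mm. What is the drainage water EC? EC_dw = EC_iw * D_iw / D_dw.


EC_dw = EC_iw * D_iw / D_dw
EC_dw = 1 * 313 / 122
EC_dw = 313 / 122

2.5656 dS/m


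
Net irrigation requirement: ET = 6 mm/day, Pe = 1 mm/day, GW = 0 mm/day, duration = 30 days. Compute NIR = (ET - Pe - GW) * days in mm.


Daily deficit = ET - Pe - GW = 6 - 1 - 0 = 5 mm/day
NIR = 5 * 30 = 150 mm

150.0000 mm


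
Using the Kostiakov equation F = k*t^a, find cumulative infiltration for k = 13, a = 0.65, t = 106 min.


F = k * t^a = 13 * 106^0.65
F = 13 * 20.722818

269.3966 mm


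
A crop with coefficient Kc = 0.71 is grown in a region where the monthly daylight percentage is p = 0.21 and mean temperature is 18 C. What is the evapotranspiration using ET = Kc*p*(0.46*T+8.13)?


ET = Kc * p * (0.46*T + 8.13)
ET = 0.71 * 0.21 * (0.46*18 + 8.13)
ET = 0.71 * 0.21 * 16.4100

2.4467 mm/day


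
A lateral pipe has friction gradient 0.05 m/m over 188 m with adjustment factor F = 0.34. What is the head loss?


hf = J * L * F = 0.05 * 188 * 0.34 = 3.1960 m

3.1960 m


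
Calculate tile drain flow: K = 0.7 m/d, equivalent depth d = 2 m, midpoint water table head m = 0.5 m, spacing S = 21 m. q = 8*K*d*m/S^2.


q = 8*K*d*m/S^2
q = 8*0.7*2*0.5/21^2
q = 5.6000 / 441

0.0127 m/d


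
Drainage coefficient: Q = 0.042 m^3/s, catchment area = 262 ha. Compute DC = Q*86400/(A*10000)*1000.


DC = Q * 86400 / (A * 10000) * 1000
DC = 0.042 * 86400 / (262 * 10000) * 1000
DC = 3628800.0000 / 2620000

1.3850 mm/day


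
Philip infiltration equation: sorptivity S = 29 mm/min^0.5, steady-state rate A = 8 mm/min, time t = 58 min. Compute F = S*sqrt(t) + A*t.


F = S*sqrt(t) + A*t
F = 29*sqrt(58) + 8*58
F = 29*7.615773 + 464

684.8574 mm


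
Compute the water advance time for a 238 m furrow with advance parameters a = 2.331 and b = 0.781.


t = (L/a)^(1/b)
t = (238/2.331)^(1/0.781)
t = 102.102102^(1/0.781)

373.5834 min


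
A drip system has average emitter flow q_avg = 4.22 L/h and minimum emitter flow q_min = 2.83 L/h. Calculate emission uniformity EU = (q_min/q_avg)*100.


EU = (q_min/q_avg)*100 = (2.83/4.22)*100 = 67.0616%

67.0616 %


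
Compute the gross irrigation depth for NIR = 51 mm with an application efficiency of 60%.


Ea = 60% = 0.6
GID = NIR / Ea = 51 / 0.6 = 85.0000 mm

85.0000 mm


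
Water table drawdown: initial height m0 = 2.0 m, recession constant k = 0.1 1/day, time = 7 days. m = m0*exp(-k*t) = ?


m = m0 * exp(-k*t)
m = 2.0 * exp(-0.1 * 7)
m = 2.0 * exp(-0.7000)

0.9932 m


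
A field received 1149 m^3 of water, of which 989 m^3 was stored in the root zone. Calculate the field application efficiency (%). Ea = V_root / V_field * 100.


Ea = V_root / V_field * 100 = 989 / 1149 * 100 = 86.0748%

86.0748 %


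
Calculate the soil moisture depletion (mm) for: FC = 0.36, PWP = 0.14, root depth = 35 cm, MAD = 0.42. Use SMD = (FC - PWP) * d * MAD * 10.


SMD = (FC - PWP) * d * MAD * 10
SMD = (0.36 - 0.14) * 35 * 0.42 * 10
SMD = 0.2200 * 35 * 0.42 * 10

32.3400 mm


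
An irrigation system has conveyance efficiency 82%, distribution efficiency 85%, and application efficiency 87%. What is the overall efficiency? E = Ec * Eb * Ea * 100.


Ec = 0.82, Eb = 0.85, Ea = 0.87
E = 0.82 * 0.85 * 0.87 * 100 = 60.6390%

60.6390 %


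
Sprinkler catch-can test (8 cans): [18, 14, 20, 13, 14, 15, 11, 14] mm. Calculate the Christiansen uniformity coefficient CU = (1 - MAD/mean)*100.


mean = 14.875000 mm
MAD = 2.093750 mm
CU = (1 - 2.093750/14.875000)*100

85.9244 %


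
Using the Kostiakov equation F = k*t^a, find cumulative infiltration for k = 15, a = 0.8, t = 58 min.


F = k * t^a = 15 * 58^0.8
F = 15 * 25.747934

386.2190 mm


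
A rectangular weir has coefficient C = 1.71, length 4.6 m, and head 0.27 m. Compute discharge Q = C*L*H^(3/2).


Q = C * L * H^(3/2) = 1.71 * 4.6 * 0.27^1.5 = 1.71 * 4.6 * 0.140296

1.1036 m^3/s


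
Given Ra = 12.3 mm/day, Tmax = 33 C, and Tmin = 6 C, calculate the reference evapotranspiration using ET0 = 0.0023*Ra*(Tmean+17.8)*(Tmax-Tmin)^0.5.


Tmean = (Tmax + Tmin)/2 = (33 + 6)/2 = 19.5
ET0 = 0.0023 * 12.3 * (19.5 + 17.8) * sqrt(33 - 6)
ET0 = 0.0023 * 12.3 * 37.3 * 5.196152

5.4831 mm/day


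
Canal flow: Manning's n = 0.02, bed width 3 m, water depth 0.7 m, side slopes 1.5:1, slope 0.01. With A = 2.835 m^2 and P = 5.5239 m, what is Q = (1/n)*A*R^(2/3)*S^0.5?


R = A/P = 2.835/5.5239 = 0.513224
Q = (1/0.02) * 2.835 * 0.513224^(2/3) * 0.01^0.5

9.0865 m^3/s


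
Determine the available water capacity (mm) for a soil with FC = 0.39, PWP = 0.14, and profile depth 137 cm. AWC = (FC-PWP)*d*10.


AWC = (FC - PWP) * d * 10
AWC = (0.39 - 0.14) * 137 * 10
AWC = 0.2500 * 137 * 10

342.5000 mm


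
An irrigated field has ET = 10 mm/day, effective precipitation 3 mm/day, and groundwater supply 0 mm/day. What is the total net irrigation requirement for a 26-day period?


Daily deficit = ET - Pe - GW = 10 - 3 - 0 = 7 mm/day
NIR = 7 * 26 = 182 mm

182.0000 mm


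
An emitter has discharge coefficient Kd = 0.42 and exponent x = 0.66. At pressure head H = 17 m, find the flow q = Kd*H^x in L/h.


q = Kd * H^x = 0.42 * 17^0.66 = 0.42 * 6.487783

2.7249 L/h


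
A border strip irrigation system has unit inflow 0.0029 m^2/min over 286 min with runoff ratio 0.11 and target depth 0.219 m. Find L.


L = q*t/((1+r)*Z)
L = 0.0029*286/((1+0.11)*0.219)
L = 0.8294/0.24309

3.4119 m


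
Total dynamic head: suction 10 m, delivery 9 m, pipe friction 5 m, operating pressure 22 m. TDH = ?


TDH = Hs + Hd + hf + Hp = 10 + 9 + 5 + 22 = 46

46 m


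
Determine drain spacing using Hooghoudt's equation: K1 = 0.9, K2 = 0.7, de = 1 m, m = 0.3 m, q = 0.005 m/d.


S^2 = 8*K2*de*m/q + 4*K1*m^2/q
S^2 = 8*0.7*1*0.3/0.005 + 4*0.9*0.3^2/0.005
S = sqrt(400.8000)

20.0200 m


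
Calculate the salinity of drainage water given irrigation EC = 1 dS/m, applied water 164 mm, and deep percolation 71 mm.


EC_dw = EC_iw * D_iw / D_dw
EC_dw = 1 * 164 / 71
EC_dw = 164 / 71

2.3099 dS/m


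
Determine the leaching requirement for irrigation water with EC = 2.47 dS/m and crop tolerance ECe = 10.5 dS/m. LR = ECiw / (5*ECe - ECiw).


LR = ECiw / (5*ECe - ECiw)
LR = 2.47 / (5*10.5 - 2.47)
LR = 2.47 / 50.0300

0.0494


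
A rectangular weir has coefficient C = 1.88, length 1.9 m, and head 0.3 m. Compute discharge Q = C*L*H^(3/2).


Q = C * L * H^(3/2) = 1.88 * 1.9 * 0.3^1.5 = 1.88 * 1.9 * 0.164317

0.5869 m^3/s


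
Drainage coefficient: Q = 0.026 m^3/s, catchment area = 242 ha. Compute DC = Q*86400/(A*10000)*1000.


DC = Q * 86400 / (A * 10000) * 1000
DC = 0.026 * 86400 / (242 * 10000) * 1000
DC = 2246400.0000 / 2420000

0.9283 mm/day


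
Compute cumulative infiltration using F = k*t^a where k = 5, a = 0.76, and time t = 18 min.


F = k * t^a = 5 * 18^0.76
F = 5 * 8.995123

44.9756 mm


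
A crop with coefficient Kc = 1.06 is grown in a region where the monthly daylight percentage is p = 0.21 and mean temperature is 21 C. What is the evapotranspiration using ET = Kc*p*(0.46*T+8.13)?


ET = Kc * p * (0.46*T + 8.13)
ET = 1.06 * 0.21 * (0.46*21 + 8.13)
ET = 1.06 * 0.21 * 17.7900

3.9601 mm/day


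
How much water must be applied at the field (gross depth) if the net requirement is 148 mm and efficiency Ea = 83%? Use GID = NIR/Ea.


Ea = 83% = 0.83
GID = NIR / Ea = 148 / 0.83 = 178.3133 mm

178.3133 mm


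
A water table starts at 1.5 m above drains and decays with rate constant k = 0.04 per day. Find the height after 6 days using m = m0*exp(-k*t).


m = m0 * exp(-k*t)
m = 1.5 * exp(-0.04 * 6)
m = 1.5 * exp(-0.2400)

1.1799 m


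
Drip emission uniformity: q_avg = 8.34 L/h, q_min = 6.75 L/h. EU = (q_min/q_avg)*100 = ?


EU = (q_min/q_avg)*100 = (6.75/8.34)*100 = 80.9353%

80.9353 %


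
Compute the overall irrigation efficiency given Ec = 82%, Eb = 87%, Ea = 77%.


Ec = 0.82, Eb = 0.87, Ea = 0.77
E = 0.82 * 0.87 * 0.77 * 100 = 54.9318%

54.9318 %


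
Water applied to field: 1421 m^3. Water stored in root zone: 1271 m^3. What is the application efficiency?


Ea = V_root / V_field * 100 = 1271 / 1421 * 100 = 89.4441%

89.4441 %


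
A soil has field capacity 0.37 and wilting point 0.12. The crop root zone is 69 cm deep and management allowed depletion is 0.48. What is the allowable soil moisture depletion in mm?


SMD = (FC - PWP) * d * MAD * 10
SMD = (0.37 - 0.12) * 69 * 0.48 * 10
SMD = 0.2500 * 69 * 0.48 * 10

82.8000 mm


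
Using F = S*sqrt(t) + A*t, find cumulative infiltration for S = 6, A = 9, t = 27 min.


F = S*sqrt(t) + A*t
F = 6*sqrt(27) + 9*27
F = 6*5.196152 + 243

274.1769 mm


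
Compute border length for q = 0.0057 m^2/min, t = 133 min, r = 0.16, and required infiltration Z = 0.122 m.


L = q*t/((1+r)*Z)
L = 0.0057*133/((1+0.16)*0.122)
L = 0.7581/0.14152

5.3568 m


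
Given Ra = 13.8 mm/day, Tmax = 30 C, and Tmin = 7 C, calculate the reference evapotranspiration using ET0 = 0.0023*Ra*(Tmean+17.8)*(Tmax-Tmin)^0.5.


Tmean = (Tmax + Tmin)/2 = (30 + 7)/2 = 18.5
ET0 = 0.0023 * 13.8 * (18.5 + 17.8) * sqrt(30 - 7)
ET0 = 0.0023 * 13.8 * 36.3 * 4.795832

5.5256 mm/day


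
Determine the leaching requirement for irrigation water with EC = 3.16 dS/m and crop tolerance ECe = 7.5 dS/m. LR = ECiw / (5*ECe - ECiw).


LR = ECiw / (5*ECe - ECiw)
LR = 3.16 / (5*7.5 - 3.16)
LR = 3.16 / 34.3400

0.0920


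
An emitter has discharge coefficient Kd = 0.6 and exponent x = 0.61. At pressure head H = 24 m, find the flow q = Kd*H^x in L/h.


q = Kd * H^x = 0.6 * 24^0.61 = 0.6 * 6.949105

4.1695 L/h


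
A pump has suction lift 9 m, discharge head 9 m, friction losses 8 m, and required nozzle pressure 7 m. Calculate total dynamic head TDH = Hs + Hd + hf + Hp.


TDH = Hs + Hd + hf + Hp = 9 + 9 + 8 + 7 = 33

33 m


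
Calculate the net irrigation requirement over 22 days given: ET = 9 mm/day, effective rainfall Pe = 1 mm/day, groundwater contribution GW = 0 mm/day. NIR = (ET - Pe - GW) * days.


Daily deficit = ET - Pe - GW = 9 - 1 - 0 = 8 mm/day
NIR = 8 * 22 = 176 mm

176.0000 mm


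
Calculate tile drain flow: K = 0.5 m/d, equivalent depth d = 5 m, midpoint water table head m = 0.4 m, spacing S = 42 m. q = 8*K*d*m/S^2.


q = 8*K*d*m/S^2
q = 8*0.5*5*0.4/42^2
q = 8.0000 / 1764

0.0045 m/d


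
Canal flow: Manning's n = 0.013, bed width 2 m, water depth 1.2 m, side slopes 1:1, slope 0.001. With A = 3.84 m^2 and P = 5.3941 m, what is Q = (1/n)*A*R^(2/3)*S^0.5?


R = A/P = 3.84/5.3941 = 0.711889
Q = (1/0.013) * 3.84 * 0.711889^(2/3) * 0.001^0.5

7.4473 m^3/s


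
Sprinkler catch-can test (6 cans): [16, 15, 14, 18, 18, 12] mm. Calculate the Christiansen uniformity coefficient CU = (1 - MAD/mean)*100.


mean = 15.500000 mm
MAD = 1.833333 mm
CU = (1 - 1.833333/15.500000)*100

88.1720 %


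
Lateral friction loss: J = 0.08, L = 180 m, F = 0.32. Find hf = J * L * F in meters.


hf = J * L * F = 0.08 * 180 * 0.32 = 4.6080 m

4.6080 m


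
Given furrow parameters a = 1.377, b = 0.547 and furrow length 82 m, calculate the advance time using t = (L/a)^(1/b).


t = (L/a)^(1/b)
t = (82/1.377)^(1/0.547)
t = 59.549746^(1/0.547)

1756.9243 min


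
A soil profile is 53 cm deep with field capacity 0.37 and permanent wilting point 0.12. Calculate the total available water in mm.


AWC = (FC - PWP) * d * 10
AWC = (0.37 - 0.12) * 53 * 10
AWC = 0.2500 * 53 * 10

132.5000 mm


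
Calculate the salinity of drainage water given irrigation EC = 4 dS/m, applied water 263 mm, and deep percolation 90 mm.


EC_dw = EC_iw * D_iw / D_dw
EC_dw = 4 * 263 / 90
EC_dw = 1052 / 90

11.6889 dS/m


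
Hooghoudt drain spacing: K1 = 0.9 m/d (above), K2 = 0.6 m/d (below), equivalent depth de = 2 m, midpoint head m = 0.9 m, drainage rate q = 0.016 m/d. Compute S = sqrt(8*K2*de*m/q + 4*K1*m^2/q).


S^2 = 8*K2*de*m/q + 4*K1*m^2/q
S^2 = 8*0.6*2*0.9/0.016 + 4*0.9*0.9^2/0.016
S = sqrt(722.2500)

26.8747 m


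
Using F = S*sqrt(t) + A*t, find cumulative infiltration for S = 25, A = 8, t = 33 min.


F = S*sqrt(t) + A*t
F = 25*sqrt(33) + 8*33
F = 25*5.744563 + 264

407.6141 mm


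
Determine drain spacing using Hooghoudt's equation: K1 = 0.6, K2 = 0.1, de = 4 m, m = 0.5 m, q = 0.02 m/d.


S^2 = 8*K2*de*m/q + 4*K1*m^2/q
S^2 = 8*0.1*4*0.5/0.02 + 4*0.6*0.5^2/0.02
S = sqrt(110.0000)

10.4881 m


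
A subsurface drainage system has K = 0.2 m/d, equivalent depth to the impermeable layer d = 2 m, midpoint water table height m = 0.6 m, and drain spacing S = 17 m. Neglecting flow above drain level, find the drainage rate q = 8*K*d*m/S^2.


q = 8*K*d*m/S^2
q = 8*0.2*2*0.6/17^2
q = 1.9200 / 289

0.0066 m/d


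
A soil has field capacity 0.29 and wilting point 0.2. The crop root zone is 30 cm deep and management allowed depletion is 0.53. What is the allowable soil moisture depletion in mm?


SMD = (FC - PWP) * d * MAD * 10
SMD = (0.29 - 0.2) * 30 * 0.53 * 10
SMD = 0.0900 * 30 * 0.53 * 10

14.3100 mm


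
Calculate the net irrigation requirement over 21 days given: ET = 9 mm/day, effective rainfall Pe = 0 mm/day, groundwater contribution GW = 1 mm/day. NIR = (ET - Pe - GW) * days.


Daily deficit = ET - Pe - GW = 9 - 0 - 1 = 8 mm/day
NIR = 8 * 21 = 168 mm

168.0000 mm


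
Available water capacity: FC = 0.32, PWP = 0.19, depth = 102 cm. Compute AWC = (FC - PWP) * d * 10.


AWC = (FC - PWP) * d * 10
AWC = (0.32 - 0.19) * 102 * 10
AWC = 0.1300 * 102 * 10

132.6000 mm


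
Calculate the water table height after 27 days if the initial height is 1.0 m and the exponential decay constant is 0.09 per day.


m = m0 * exp(-k*t)
m = 1.0 * exp(-0.09 * 27)
m = 1.0 * exp(-2.4300)

0.0880 m


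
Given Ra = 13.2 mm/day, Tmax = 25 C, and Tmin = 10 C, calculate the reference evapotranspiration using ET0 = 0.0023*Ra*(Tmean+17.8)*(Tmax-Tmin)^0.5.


Tmean = (Tmax + Tmin)/2 = (25 + 10)/2 = 17.5
ET0 = 0.0023 * 13.2 * (17.5 + 17.8) * sqrt(25 - 10)
ET0 = 0.0023 * 13.2 * 35.3 * 3.872983

4.1507 mm/day


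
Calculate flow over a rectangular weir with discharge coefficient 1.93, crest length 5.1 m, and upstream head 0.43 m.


Q = C * L * H^(3/2) = 1.93 * 5.1 * 0.43^1.5 = 1.93 * 5.1 * 0.281970

2.7754 m^3/s


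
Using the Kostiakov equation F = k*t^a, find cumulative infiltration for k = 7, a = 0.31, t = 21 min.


F = k * t^a = 7 * 21^0.31
F = 7 * 2.569733

17.9881 mm


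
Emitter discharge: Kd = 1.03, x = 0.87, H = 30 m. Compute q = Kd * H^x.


q = Kd * H^x = 1.03 * 30^0.87 = 1.03 * 19.279488

19.8579 L/h


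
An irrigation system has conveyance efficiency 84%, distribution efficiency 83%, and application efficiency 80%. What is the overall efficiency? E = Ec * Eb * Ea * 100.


Ec = 0.84, Eb = 0.83, Ea = 0.8
E = 0.84 * 0.83 * 0.8 * 100 = 55.7760%

55.7760 %


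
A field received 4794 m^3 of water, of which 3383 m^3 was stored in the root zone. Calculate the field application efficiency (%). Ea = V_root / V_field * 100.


Ea = V_root / V_field * 100 = 3383 / 4794 * 100 = 70.5674%

70.5674 %


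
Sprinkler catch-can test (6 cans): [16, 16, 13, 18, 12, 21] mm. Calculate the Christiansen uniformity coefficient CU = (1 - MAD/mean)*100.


mean = 16.000000 mm
MAD = 2.333333 mm
CU = (1 - 2.333333/16.000000)*100

85.4167 %


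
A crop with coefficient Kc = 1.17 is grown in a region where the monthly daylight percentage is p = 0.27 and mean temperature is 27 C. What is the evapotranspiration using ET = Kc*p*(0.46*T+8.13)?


ET = Kc * p * (0.46*T + 8.13)
ET = 1.17 * 0.27 * (0.46*27 + 8.13)
ET = 1.17 * 0.27 * 20.5500

6.4917 mm/day


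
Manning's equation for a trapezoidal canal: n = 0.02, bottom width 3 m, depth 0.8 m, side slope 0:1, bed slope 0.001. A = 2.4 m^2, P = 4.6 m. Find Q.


R = A/P = 2.4/4.6 = 0.521739
Q = (1/0.02) * 2.4 * 0.521739^(2/3) * 0.001^0.5

2.4593 m^3/s


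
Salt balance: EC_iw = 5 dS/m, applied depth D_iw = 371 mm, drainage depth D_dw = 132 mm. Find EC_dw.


EC_dw = EC_iw * D_iw / D_dw
EC_dw = 5 * 371 / 132
EC_dw = 1855 / 132

14.0530 dS/m


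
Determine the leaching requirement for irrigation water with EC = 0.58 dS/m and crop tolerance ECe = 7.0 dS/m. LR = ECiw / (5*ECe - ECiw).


LR = ECiw / (5*ECe - ECiw)
LR = 0.58 / (5*7.0 - 0.58)
LR = 0.58 / 34.4200

0.0169


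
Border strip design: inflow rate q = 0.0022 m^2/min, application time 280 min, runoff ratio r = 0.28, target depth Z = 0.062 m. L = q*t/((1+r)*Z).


L = q*t/((1+r)*Z)
L = 0.0022*280/((1+0.28)*0.062)
L = 0.616/0.07936

7.7621 m


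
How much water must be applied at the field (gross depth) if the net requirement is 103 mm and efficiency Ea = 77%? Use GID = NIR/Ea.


Ea = 77% = 0.77
GID = NIR / Ea = 103 / 0.77 = 133.7662 mm

133.7662 mm


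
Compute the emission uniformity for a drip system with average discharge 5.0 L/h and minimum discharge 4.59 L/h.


EU = (q_min/q_avg)*100 = (4.59/5.0)*100 = 91.8000%

91.8000 %


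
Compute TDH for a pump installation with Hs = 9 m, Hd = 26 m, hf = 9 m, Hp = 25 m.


TDH = Hs + Hd + hf + Hp = 9 + 26 + 9 + 25 = 69

69 m


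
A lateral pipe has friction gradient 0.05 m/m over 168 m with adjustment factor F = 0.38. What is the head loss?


hf = J * L * F = 0.05 * 168 * 0.38 = 3.1920 m

3.1920 m


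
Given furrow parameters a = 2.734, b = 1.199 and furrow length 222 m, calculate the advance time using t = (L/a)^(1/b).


t = (L/a)^(1/b)
t = (222/2.734)^(1/1.199)
t = 81.199707^(1/1.199)

39.1402 min


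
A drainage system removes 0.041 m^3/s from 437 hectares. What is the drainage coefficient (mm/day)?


DC = Q * 86400 / (A * 10000) * 1000
DC = 0.041 * 86400 / (437 * 10000) * 1000
DC = 3542400.0000 / 4370000

0.8106 mm/day


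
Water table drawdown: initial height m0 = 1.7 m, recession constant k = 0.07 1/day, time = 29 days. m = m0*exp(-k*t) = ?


m = m0 * exp(-k*t)
m = 1.7 * exp(-0.07 * 29)
m = 1.7 * exp(-2.0300)

0.2233 m


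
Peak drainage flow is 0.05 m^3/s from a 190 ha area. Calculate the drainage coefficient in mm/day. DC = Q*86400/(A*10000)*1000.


DC = Q * 86400 / (A * 10000) * 1000
DC = 0.05 * 86400 / (190 * 10000) * 1000
DC = 4320000.0000 / 1900000

2.2737 mm/day


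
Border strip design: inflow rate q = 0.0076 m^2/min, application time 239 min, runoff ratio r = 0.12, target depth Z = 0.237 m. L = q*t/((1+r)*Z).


L = q*t/((1+r)*Z)
L = 0.0076*239/((1+0.12)*0.237)
L = 1.8164/0.26544

6.8430 m


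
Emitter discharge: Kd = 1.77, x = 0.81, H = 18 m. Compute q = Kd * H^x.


q = Kd * H^x = 1.77 * 18^0.81 = 1.77 * 10.393713

18.3969 L/h


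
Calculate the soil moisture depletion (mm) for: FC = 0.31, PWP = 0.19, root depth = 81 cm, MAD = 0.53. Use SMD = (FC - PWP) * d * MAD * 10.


SMD = (FC - PWP) * d * MAD * 10
SMD = (0.31 - 0.19) * 81 * 0.53 * 10
SMD = 0.1200 * 81 * 0.53 * 10

51.5160 mm


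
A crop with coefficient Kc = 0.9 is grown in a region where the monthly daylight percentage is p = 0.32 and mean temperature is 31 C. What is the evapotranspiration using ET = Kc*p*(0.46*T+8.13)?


ET = Kc * p * (0.46*T + 8.13)
ET = 0.9 * 0.32 * (0.46*31 + 8.13)
ET = 0.9 * 0.32 * 22.3900

6.4483 mm/day


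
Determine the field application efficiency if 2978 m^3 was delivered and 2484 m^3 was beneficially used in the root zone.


Ea = V_root / V_field * 100 = 2484 / 2978 * 100 = 83.4117%

83.4117 %


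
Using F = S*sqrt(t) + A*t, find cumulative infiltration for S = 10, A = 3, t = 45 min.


F = S*sqrt(t) + A*t
F = 10*sqrt(45) + 3*45
F = 10*6.708204 + 135

202.0820 mm


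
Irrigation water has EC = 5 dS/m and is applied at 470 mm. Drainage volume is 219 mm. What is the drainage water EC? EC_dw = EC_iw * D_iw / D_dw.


EC_dw = EC_iw * D_iw / D_dw
EC_dw = 5 * 470 / 219
EC_dw = 2350 / 219

10.7306 dS/m


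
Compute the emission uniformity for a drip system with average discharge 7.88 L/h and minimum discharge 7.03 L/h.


EU = (q_min/q_avg)*100 = (7.03/7.88)*100 = 89.2132%

89.2132 %


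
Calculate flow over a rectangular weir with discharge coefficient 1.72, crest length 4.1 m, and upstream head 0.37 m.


Q = C * L * H^(3/2) = 1.72 * 4.1 * 0.37^1.5 = 1.72 * 4.1 * 0.225062

1.5871 m^3/s


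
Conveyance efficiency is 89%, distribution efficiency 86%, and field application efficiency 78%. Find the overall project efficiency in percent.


Ec = 0.89, Eb = 0.86, Ea = 0.78
E = 0.89 * 0.86 * 0.78 * 100 = 59.7012%

59.7012 %


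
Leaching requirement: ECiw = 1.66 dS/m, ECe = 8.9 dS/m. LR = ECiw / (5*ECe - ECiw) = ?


LR = ECiw / (5*ECe - ECiw)
LR = 1.66 / (5*8.9 - 1.66)
LR = 1.66 / 42.8400

0.0387


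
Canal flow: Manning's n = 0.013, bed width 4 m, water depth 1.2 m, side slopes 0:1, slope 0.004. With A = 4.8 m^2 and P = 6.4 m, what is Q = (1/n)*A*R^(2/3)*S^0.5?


R = A/P = 4.8/6.4 = 0.750000
Q = (1/0.013) * 4.8 * 0.750000^(2/3) * 0.004^0.5

19.2768 m^3/s


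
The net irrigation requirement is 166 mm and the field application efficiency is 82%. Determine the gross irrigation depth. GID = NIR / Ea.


Ea = 82% = 0.82
GID = NIR / Ea = 166 / 0.82 = 202.4390 mm

202.4390 mm


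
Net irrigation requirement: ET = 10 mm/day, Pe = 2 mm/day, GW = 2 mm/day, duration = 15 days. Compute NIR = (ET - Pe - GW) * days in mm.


Daily deficit = ET - Pe - GW = 10 - 2 - 2 = 6 mm/day
NIR = 6 * 15 = 90 mm

90.0000 mm


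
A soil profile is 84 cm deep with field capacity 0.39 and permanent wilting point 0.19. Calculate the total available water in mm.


AWC = (FC - PWP) * d * 10
AWC = (0.39 - 0.19) * 84 * 10
AWC = 0.2000 * 84 * 10

168.0000 mm


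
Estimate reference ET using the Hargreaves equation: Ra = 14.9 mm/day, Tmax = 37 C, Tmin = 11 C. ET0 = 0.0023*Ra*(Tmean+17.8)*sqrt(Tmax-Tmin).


Tmean = (Tmax + Tmin)/2 = (37 + 11)/2 = 24.0
ET0 = 0.0023 * 14.9 * (24.0 + 17.8) * sqrt(37 - 11)
ET0 = 0.0023 * 14.9 * 41.8 * 5.099020

7.3043 mm/day


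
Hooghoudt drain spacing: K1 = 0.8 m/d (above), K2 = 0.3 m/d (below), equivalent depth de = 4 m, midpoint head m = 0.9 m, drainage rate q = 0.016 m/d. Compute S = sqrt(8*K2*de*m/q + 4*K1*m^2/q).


S^2 = 8*K2*de*m/q + 4*K1*m^2/q
S^2 = 8*0.3*4*0.9/0.016 + 4*0.8*0.9^2/0.016
S = sqrt(702.0000)

26.4953 m


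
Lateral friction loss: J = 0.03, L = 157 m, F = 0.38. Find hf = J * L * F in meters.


hf = J * L * F = 0.03 * 157 * 0.38 = 1.7898 m

1.7898 m


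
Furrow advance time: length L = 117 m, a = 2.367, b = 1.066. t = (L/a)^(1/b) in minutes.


t = (L/a)^(1/b)
t = (117/2.367)^(1/1.066)
t = 49.429658^(1/1.066)

38.8246 min


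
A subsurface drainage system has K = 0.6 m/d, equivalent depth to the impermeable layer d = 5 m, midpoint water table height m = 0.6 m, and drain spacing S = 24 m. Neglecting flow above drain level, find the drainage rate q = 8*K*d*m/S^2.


q = 8*K*d*m/S^2
q = 8*0.6*5*0.6/24^2
q = 14.4000 / 576

0.0250 m/d


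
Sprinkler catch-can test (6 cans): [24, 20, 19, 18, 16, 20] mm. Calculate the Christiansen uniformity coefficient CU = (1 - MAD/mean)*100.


mean = 19.500000 mm
MAD = 1.833333 mm
CU = (1 - 1.833333/19.500000)*100

90.5983 %


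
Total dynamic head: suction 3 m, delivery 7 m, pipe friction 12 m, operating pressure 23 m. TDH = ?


TDH = Hs + Hd + hf + Hp = 3 + 7 + 12 + 23 = 45

45 m


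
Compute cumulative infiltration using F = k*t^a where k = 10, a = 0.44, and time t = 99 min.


F = k * t^a = 10 * 99^0.44
F = 10 * 7.552304

75.5230 mm


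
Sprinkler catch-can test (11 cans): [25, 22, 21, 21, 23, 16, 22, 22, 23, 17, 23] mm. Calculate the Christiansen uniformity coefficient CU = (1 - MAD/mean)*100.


mean = 21.363636 mm
MAD = 1.900826 mm
CU = (1 - 1.900826/21.363636)*100

91.1025 %


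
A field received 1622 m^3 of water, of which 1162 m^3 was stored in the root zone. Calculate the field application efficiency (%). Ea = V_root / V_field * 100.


Ea = V_root / V_field * 100 = 1162 / 1622 * 100 = 71.6400%

71.6400 %


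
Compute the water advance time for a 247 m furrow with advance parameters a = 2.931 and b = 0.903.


t = (L/a)^(1/b)
t = (247/2.931)^(1/0.903)
t = 84.271580^(1/0.903)

135.6867 min


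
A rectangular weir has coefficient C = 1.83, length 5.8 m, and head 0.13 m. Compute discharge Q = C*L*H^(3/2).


Q = C * L * H^(3/2) = 1.83 * 5.8 * 0.13^1.5 = 1.83 * 5.8 * 0.046872

0.4975 m^3/s


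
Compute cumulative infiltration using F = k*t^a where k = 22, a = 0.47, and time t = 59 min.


F = k * t^a = 22 * 59^0.47
F = 22 * 6.796737

149.5282 mm


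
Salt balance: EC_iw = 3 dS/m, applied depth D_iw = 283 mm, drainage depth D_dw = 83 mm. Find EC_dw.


EC_dw = EC_iw * D_iw / D_dw
EC_dw = 3 * 283 / 83
EC_dw = 849 / 83

10.2289 dS/m


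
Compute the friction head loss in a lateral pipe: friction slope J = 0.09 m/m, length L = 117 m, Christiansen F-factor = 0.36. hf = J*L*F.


hf = J * L * F = 0.09 * 117 * 0.36 = 3.7908 m

3.7908 m


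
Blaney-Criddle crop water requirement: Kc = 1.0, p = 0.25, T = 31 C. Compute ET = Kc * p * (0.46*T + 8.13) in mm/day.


ET = Kc * p * (0.46*T + 8.13)
ET = 1.0 * 0.25 * (0.46*31 + 8.13)
ET = 1.0 * 0.25 * 22.3900

5.5975 mm/day


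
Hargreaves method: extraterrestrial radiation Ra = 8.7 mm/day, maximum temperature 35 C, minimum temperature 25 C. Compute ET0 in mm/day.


Tmean = (Tmax + Tmin)/2 = (35 + 25)/2 = 30.0
ET0 = 0.0023 * 8.7 * (30.0 + 17.8) * sqrt(35 - 25)
ET0 = 0.0023 * 8.7 * 47.8 * 3.162278

3.0246 mm/day


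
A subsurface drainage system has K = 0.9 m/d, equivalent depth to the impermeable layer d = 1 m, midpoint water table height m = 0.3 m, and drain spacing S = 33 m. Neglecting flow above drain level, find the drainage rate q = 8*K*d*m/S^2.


q = 8*K*d*m/S^2
q = 8*0.9*1*0.3/33^2
q = 2.1600 / 1089

0.0020 m/d


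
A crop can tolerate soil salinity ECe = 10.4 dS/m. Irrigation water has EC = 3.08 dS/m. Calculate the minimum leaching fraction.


LR = ECiw / (5*ECe - ECiw)
LR = 3.08 / (5*10.4 - 3.08)
LR = 3.08 / 48.9200

0.0630


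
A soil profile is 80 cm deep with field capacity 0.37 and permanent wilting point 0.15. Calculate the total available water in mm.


AWC = (FC - PWP) * d * 10
AWC = (0.37 - 0.15) * 80 * 10
AWC = 0.2200 * 80 * 10

176.0000 mm


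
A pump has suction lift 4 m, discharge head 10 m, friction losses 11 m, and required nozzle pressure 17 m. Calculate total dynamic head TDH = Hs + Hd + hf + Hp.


TDH = Hs + Hd + hf + Hp = 4 + 10 + 11 + 17 = 42

42 m


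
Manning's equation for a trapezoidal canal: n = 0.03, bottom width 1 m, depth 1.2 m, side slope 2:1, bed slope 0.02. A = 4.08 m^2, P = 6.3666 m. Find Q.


R = A/P = 4.08/6.3666 = 0.640844
Q = (1/0.03) * 4.08 * 0.640844^(2/3) * 0.02^0.5

14.2962 m^3/s


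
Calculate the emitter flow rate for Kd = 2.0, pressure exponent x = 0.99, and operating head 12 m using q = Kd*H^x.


q = Kd * H^x = 2.0 * 12^0.99 = 2.0 * 11.705486

23.4110 L/h


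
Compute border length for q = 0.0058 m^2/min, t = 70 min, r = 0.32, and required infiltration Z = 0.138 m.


L = q*t/((1+r)*Z)
L = 0.0058*70/((1+0.32)*0.138)
L = 0.406/0.18216

2.2288 m


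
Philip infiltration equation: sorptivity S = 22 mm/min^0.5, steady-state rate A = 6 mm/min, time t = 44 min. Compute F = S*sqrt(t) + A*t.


F = S*sqrt(t) + A*t
F = 22*sqrt(44) + 6*44
F = 22*6.633250 + 264

409.9315 mm


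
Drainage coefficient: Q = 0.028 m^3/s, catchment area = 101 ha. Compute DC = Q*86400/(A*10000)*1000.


DC = Q * 86400 / (A * 10000) * 1000
DC = 0.028 * 86400 / (101 * 10000) * 1000
DC = 2419200.0000 / 1010000

2.3952 mm/day


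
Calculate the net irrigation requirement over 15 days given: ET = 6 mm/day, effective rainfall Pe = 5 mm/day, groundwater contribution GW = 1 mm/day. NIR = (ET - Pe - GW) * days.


Daily deficit = ET - Pe - GW = 6 - 5 - 1 = 0 mm/day
NIR = 0 * 15 = 0 mm

0 mm


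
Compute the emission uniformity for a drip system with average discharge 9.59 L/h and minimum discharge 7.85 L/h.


EU = (q_min/q_avg)*100 = (7.85/9.59)*100 = 81.8561%

81.8561 %


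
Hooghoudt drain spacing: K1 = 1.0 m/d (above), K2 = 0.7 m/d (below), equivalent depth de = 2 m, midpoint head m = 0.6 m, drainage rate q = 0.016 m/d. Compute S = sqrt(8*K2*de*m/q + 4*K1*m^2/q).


S^2 = 8*K2*de*m/q + 4*K1*m^2/q
S^2 = 8*0.7*2*0.6/0.016 + 4*1.0*0.6^2/0.016
S = sqrt(510.0000)

22.5832 m


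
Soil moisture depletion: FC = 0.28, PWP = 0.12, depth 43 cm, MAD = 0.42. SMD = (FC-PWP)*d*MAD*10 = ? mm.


SMD = (FC - PWP) * d * MAD * 10
SMD = (0.28 - 0.12) * 43 * 0.42 * 10
SMD = 0.1600 * 43 * 0.42 * 10

28.8960 mm


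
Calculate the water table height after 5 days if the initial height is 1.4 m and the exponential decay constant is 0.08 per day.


m = m0 * exp(-k*t)
m = 1.4 * exp(-0.08 * 5)
m = 1.4 * exp(-0.4000)

0.9384 m


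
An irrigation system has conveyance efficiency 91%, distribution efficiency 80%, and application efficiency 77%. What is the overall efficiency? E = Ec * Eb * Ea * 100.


Ec = 0.91, Eb = 0.8, Ea = 0.77
E = 0.91 * 0.8 * 0.77 * 100 = 56.0560%

56.0560 %


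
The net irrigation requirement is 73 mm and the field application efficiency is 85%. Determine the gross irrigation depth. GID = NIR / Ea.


Ea = 85% = 0.85
GID = NIR / Ea = 73 / 0.85 = 85.8824 mm

85.8824 mm


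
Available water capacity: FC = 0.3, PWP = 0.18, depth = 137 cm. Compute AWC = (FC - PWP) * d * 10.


AWC = (FC - PWP) * d * 10
AWC = (0.3 - 0.18) * 137 * 10
AWC = 0.1200 * 137 * 10

164.4000 mm


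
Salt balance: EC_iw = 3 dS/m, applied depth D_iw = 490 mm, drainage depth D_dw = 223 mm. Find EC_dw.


EC_dw = EC_iw * D_iw / D_dw
EC_dw = 3 * 490 / 223
EC_dw = 1470 / 223

6.5919 dS/m


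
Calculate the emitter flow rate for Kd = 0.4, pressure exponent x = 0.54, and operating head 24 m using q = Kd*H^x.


q = Kd * H^x = 0.4 * 24^0.54 = 0.4 * 5.563064

2.2252 L/h


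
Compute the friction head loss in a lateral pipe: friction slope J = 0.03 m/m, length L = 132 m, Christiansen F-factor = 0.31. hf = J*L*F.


hf = J * L * F = 0.03 * 132 * 0.31 = 1.2276 m

1.2276 m


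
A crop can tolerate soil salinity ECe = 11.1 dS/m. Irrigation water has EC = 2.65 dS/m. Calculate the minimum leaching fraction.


LR = ECiw / (5*ECe - ECiw)
LR = 2.65 / (5*11.1 - 2.65)
LR = 2.65 / 52.8500

0.0501


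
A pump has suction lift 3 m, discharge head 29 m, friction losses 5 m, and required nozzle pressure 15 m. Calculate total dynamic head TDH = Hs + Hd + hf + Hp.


TDH = Hs + Hd + hf + Hp = 3 + 29 + 5 + 15 = 52

52 m


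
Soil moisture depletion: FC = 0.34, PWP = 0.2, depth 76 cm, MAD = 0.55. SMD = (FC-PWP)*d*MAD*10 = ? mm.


SMD = (FC - PWP) * d * MAD * 10
SMD = (0.34 - 0.2) * 76 * 0.55 * 10
SMD = 0.1400 * 76 * 0.55 * 10

58.5200 mm


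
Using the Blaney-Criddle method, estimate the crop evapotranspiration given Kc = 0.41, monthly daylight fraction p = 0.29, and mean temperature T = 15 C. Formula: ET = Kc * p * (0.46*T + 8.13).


ET = Kc * p * (0.46*T + 8.13)
ET = 0.41 * 0.29 * (0.46*15 + 8.13)
ET = 0.41 * 0.29 * 15.0300

1.7871 mm/day


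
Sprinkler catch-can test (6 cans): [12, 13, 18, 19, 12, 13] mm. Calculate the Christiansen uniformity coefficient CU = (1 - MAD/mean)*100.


mean = 14.500000 mm
MAD = 2.666667 mm
CU = (1 - 2.666667/14.500000)*100

81.6092 %


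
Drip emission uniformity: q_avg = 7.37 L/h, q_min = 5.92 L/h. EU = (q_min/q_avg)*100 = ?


EU = (q_min/q_avg)*100 = (5.92/7.37)*100 = 80.3256%

80.3256 %


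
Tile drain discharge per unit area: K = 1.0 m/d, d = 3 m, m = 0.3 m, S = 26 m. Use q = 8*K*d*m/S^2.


q = 8*K*d*m/S^2
q = 8*1.0*3*0.3/26^2
q = 7.2000 / 676

0.0107 m/d


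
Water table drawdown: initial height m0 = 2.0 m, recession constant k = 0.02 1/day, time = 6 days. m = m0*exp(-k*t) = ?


m = m0 * exp(-k*t)
m = 2.0 * exp(-0.02 * 6)
m = 2.0 * exp(-0.1200)

1.7738 m


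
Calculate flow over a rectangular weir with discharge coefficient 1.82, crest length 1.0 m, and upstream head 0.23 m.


Q = C * L * H^(3/2) = 1.82 * 1.0 * 0.23^1.5 = 1.82 * 1.0 * 0.110304

0.2008 m^3/s


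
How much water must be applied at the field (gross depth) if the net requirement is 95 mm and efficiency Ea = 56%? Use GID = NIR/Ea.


Ea = 56% = 0.56
GID = NIR / Ea = 95 / 0.56 = 169.6429 mm

169.6429 mm


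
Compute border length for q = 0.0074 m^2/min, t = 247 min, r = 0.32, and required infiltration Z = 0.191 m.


L = q*t/((1+r)*Z)
L = 0.0074*247/((1+0.32)*0.191)
L = 1.8278/0.25212

7.2497 m


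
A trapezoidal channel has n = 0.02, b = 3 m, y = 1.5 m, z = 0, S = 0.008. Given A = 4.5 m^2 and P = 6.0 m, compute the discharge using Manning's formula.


R = A/P = 4.5/6.0 = 0.750000
Q = (1/0.02) * 4.5 * 0.750000^(2/3) * 0.008^0.5

16.6125 m^3/s


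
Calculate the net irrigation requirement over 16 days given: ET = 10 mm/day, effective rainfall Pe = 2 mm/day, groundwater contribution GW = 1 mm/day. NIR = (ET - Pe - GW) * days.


Daily deficit = ET - Pe - GW = 10 - 2 - 1 = 7 mm/day
NIR = 7 * 16 = 112 mm

112.0000 mm


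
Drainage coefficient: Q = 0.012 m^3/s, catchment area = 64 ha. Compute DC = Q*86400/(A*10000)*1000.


DC = Q * 86400 / (A * 10000) * 1000
DC = 0.012 * 86400 / (64 * 10000) * 1000
DC = 1036800.0000 / 640000

1.6200 mm/day


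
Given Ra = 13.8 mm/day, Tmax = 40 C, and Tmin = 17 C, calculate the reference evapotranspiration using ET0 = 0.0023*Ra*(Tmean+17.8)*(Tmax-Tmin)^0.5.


Tmean = (Tmax + Tmin)/2 = (40 + 17)/2 = 28.5
ET0 = 0.0023 * 13.8 * (28.5 + 17.8) * sqrt(40 - 17)
ET0 = 0.0023 * 13.8 * 46.3 * 4.795832

7.0478 mm/day


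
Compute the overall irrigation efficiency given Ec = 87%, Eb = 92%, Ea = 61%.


Ec = 0.87, Eb = 0.92, Ea = 0.61
E = 0.87 * 0.92 * 0.61 * 100 = 48.8244%

48.8244 %


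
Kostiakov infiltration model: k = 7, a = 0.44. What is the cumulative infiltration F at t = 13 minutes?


F = k * t^a = 7 * 13^0.44
F = 7 * 3.091257

21.6388 mm


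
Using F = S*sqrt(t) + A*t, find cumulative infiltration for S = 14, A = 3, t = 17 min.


F = S*sqrt(t) + A*t
F = 14*sqrt(17) + 3*17
F = 14*4.123106 + 51

108.7235 mm


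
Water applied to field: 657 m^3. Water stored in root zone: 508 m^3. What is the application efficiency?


Ea = V_root / V_field * 100 = 508 / 657 * 100 = 77.3212%

77.3212 %


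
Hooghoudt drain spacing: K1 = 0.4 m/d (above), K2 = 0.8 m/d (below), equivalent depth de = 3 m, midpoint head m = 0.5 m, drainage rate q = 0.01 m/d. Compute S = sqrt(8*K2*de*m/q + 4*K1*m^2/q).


S^2 = 8*K2*de*m/q + 4*K1*m^2/q
S^2 = 8*0.8*3*0.5/0.01 + 4*0.4*0.5^2/0.01
S = sqrt(1000.0000)

31.6228 m


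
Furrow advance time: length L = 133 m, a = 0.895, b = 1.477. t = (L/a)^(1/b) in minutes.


t = (L/a)^(1/b)
t = (133/0.895)^(1/1.477)
t = 148.603352^(1/1.477)

29.5507 min


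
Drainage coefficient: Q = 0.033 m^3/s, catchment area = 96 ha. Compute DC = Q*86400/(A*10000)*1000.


DC = Q * 86400 / (A * 10000) * 1000
DC = 0.033 * 86400 / (96 * 10000) * 1000
DC = 2851200.0000 / 960000

2.9700 mm/day


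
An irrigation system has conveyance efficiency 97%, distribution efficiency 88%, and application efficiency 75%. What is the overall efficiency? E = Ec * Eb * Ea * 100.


Ec = 0.97, Eb = 0.88, Ea = 0.75
E = 0.97 * 0.88 * 0.75 * 100 = 64.0200%

64.0200 %


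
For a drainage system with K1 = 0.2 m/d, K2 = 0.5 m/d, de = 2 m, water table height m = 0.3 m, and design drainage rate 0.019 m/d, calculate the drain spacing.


S^2 = 8*K2*de*m/q + 4*K1*m^2/q
S^2 = 8*0.5*2*0.3/0.019 + 4*0.2*0.3^2/0.019
S = sqrt(130.1053)

11.4064 m


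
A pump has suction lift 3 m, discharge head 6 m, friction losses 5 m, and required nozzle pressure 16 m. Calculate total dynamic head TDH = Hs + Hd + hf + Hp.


TDH = Hs + Hd + hf + Hp = 3 + 6 + 5 + 16 = 30

30 m


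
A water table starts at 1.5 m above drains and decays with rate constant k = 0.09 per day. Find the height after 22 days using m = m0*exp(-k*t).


m = m0 * exp(-k*t)
m = 1.5 * exp(-0.09 * 22)
m = 1.5 * exp(-1.9800)

0.2071 m


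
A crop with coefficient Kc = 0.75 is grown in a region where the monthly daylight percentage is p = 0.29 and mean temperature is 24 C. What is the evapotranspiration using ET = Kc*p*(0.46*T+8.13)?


ET = Kc * p * (0.46*T + 8.13)
ET = 0.75 * 0.29 * (0.46*24 + 8.13)
ET = 0.75 * 0.29 * 19.1700

4.1695 mm/day


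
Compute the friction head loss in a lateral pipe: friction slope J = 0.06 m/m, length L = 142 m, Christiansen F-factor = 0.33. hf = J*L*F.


hf = J * L * F = 0.06 * 142 * 0.33 = 2.8116 m

2.8116 m


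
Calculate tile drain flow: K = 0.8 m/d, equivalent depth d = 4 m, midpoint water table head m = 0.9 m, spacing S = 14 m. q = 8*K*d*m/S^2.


q = 8*K*d*m/S^2
q = 8*0.8*4*0.9/14^2
q = 23.0400 / 196

0.1176 m/d


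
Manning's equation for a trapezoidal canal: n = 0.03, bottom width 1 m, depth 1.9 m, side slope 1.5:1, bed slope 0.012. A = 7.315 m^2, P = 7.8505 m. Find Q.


R = A/P = 7.315/7.8505 = 0.931788
Q = (1/0.03) * 7.315 * 0.931788^(2/3) * 0.012^0.5

25.4817 m^3/s


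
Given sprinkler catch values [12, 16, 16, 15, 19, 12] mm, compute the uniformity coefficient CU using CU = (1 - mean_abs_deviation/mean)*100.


mean = 15.000000 mm
MAD = 2.000000 mm
CU = (1 - 2.000000/15.000000)*100

86.6667 %


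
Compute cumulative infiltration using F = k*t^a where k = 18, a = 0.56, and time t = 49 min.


F = k * t^a = 18 * 49^0.56
F = 18 * 8.841171

159.1411 mm


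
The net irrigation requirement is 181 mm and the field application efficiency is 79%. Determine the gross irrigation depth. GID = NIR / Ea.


Ea = 79% = 0.79
GID = NIR / Ea = 181 / 0.79 = 229.1139 mm

229.1139 mm


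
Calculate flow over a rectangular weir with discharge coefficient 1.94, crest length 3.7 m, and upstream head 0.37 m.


Q = C * L * H^(3/2) = 1.94 * 3.7 * 0.37^1.5 = 1.94 * 3.7 * 0.225062

1.6155 m^3/s


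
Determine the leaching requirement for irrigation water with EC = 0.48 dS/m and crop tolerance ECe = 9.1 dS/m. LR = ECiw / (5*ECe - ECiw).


LR = ECiw / (5*ECe - ECiw)
LR = 0.48 / (5*9.1 - 0.48)
LR = 0.48 / 45.0200

0.0107


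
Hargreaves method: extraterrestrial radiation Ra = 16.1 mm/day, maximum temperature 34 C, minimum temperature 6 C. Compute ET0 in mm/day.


Tmean = (Tmax + Tmin)/2 = (34 + 6)/2 = 20.0
ET0 = 0.0023 * 16.1 * (20.0 + 17.8) * sqrt(34 - 6)
ET0 = 0.0023 * 16.1 * 37.8 * 5.291503

7.4067 mm/day


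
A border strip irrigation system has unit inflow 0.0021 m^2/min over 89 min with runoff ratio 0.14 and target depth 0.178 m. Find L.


L = q*t/((1+r)*Z)
L = 0.0021*89/((1+0.14)*0.178)
L = 0.1869/0.20292

0.9211 m


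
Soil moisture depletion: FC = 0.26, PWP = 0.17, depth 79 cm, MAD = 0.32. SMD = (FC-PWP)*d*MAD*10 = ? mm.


SMD = (FC - PWP) * d * MAD * 10
SMD = (0.26 - 0.17) * 79 * 0.32 * 10
SMD = 0.0900 * 79 * 0.32 * 10

22.7520 mm


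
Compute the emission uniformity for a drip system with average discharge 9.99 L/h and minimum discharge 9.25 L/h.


EU = (q_min/q_avg)*100 = (9.25/9.99)*100 = 92.5926%

92.5926 %


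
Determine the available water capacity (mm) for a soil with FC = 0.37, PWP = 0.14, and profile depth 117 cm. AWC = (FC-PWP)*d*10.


AWC = (FC - PWP) * d * 10
AWC = (0.37 - 0.14) * 117 * 10
AWC = 0.2300 * 117 * 10

269.1000 mm
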